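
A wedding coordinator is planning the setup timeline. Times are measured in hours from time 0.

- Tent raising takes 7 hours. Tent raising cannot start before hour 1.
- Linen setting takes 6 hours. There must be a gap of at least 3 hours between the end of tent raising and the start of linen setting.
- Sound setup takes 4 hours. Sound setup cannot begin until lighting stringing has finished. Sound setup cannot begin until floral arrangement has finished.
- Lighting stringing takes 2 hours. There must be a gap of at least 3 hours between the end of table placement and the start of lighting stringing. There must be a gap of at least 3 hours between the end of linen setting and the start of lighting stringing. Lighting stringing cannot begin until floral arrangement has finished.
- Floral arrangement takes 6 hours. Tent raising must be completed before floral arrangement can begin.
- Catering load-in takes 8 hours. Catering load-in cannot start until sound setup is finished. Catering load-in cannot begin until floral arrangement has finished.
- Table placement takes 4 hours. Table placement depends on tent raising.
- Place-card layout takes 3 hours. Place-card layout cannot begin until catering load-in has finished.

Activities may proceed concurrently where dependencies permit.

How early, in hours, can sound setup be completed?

Tent raising cannot begin until its own release at hour 1. It runs from hour 1 to 1 + 7 = hour 8.
After tent raising (finishes hour 8), floral arrangement can start at hour 8 and finishes at hour 14.
Linen setting waits on tent raising (finishes hour 8, plus 3-hour gap → hour 11), so it starts at hour 11 and finishes at 11 + 6 = hour 17.
After tent raising (finishes hour 8), table placement can start at hour 8 and finishes at hour 12.
Lighting stringing cannot start until table placement (finishes hour 12, plus 3-hour gap → hour 15); linen setting (finishes hour 17, plus 3-hour gap → hour 20); floral arrangement (finishes hour 14). The controlling bound is hour 20, so lighting stringing finishes at 20 + 2 = hour 22.
Sound setup has to wait for lighting stringing (finishes hour 22); floral arrangement (finishes hour 14). The latest of these is hour 22, so sound setup runs hour 22 to 22 + 4 = hour 26.

26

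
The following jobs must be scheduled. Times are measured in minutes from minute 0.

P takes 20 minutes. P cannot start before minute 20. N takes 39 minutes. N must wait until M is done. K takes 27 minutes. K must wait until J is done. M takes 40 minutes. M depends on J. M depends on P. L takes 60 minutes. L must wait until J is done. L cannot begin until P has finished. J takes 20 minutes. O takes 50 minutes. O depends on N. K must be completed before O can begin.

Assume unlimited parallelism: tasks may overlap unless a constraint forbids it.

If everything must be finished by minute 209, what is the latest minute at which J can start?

To finish by minute 209, O (duration 50) must start no later than minute 159.
K feeds into O (must start by minute 159); so K must finish by minute 159 and therefore start by minute 132.
Nothing follows L; the deadline of minute 209 is its only limit. It must start by 209 − 60 = minute 149.
N has to be done before O (must start by minute 159). That means finishing by minute 159, i.e. starting by 159 − 39 = minute 120.
M feeds into N (must start by minute 120); so M must finish by minute 120 and therefore start by minute 80.
J must finish in time for K (must start by minute 132); L (must start by minute 149); M (must start by minute 80). The tightest is minute 80, so J must start by 80 − 20 = minute 60.

60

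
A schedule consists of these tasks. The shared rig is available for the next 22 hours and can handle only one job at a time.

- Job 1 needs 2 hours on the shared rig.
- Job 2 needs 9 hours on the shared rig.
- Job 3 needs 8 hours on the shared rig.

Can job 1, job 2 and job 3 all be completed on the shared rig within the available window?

Yes

Running back to back, the jobs need 2 + 9 + 8 = 19 hours on the shared rig.
Since 19 ≤ 22, they fit within the window.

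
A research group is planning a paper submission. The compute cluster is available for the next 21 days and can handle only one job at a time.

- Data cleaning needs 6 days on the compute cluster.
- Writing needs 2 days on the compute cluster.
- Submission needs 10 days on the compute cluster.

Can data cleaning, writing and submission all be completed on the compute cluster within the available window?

Running back to back, the jobs need 6 + 2 + 10 = 18 days on the compute cluster.
Since 18 ≤ 21, they fit within the window.

Yes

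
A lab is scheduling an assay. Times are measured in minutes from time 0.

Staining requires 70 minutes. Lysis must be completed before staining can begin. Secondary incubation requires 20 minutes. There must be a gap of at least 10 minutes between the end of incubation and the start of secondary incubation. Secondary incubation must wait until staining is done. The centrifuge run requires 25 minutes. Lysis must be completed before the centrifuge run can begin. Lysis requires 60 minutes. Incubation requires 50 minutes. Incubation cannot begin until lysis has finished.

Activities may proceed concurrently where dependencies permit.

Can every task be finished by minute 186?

Lysis can start immediately at minute 0; it finishes at minute 60.
Staining cannot begin until lysis (finishes minute 60). It runs from minute 60 to 60 + 70 = minute 130.
The centrifuge run cannot begin until lysis (finishes minute 60). It runs from minute 60 to 60 + 25 = minute 85.
Incubation cannot begin until lysis (finishes minute 60). It runs from minute 60 to 60 + 50 = minute 110.
Secondary incubation cannot start until incubation (finishes minute 110, plus 10-minute gap → minute 120); staining (finishes minute 130). The controlling bound is minute 130, so secondary incubation finishes at 130 + 20 = minute 150.
Every task is finished by minute 150, which is no later than the deadline of 186, so the schedule is feasible.

Yes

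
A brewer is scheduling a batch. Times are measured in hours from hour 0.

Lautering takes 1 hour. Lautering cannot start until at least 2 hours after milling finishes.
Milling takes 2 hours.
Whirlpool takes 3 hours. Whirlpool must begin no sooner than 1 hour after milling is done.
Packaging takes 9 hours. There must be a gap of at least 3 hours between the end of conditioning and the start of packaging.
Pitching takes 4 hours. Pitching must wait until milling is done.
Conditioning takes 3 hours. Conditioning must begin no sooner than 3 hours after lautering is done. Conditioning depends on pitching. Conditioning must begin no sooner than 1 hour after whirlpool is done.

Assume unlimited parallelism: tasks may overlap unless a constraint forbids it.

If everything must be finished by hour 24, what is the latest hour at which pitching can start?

5

Packaging must finish by hour 24; it takes 9 hours, so it must start by 24 − 9 = hour 15.
Since packaging (must start by hour 15, minus 3-hour gap → hour 12) depends on it, conditioning must finish by hour 12. Backing off its 3-hour duration gives a latest start of hour 9.
Since conditioning (must start by hour 9) depends on it, pitching must finish by hour 9. Backing off its 4-hour duration gives a latest start of hour 5.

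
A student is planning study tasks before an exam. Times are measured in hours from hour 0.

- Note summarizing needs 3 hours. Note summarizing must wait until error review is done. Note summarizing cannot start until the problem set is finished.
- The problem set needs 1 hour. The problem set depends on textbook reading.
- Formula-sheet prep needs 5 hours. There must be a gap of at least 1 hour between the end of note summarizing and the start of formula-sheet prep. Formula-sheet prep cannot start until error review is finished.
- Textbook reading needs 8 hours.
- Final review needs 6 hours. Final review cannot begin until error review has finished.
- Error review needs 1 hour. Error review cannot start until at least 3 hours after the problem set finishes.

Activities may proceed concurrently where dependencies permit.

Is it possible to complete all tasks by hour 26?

Yes

Textbook reading can start immediately at hour 0; it finishes at hour 8.
The problem set cannot begin until textbook reading (finishes hour 8). It runs from hour 8 to 8 + 1 = hour 9.
Error review waits on the problem set (finishes hour 9, plus 3-hour gap → hour 12), so it starts at hour 12 and finishes at 12 + 1 = hour 13.
Final review cannot begin until error review (finishes hour 13). It runs from hour 13 to 13 + 6 = hour 19.
Note summarizing needs all of error review (finishes hour 13); the problem set (finishes hour 9). That puts its earliest start at hour 13; it finishes at 13 + 3 = hour 16.
Formula-sheet prep cannot start until note summarizing (finishes hour 16, plus 1-hour gap → hour 17); error review (finishes hour 13). The controlling bound is hour 17, so formula-sheet prep finishes at 17 + 5 = hour 22.
Every task is finished by hour 22, which is no later than the deadline of 26, so the schedule is feasible.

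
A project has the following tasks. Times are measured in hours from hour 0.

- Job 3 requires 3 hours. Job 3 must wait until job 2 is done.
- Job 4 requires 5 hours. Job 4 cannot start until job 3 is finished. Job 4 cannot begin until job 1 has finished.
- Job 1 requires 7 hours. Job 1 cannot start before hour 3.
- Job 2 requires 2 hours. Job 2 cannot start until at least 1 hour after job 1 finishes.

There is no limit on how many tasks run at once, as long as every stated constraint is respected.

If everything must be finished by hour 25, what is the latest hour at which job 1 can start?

Job 4 has no dependents, so it just needs to finish by hour 25. Starting by 25 − 5 = hour 20 achieves that.
Since job 4 (must start by hour 20) depends on it, job 3 must finish by hour 20. Backing off its 3-hour duration gives a latest start of hour 17.
Job 2 must finish before job 3 (must start by hour 17). With a 2-hour duration, job 2 must start by 17 − 2 = hour 15.
Job 1 has several dependents: job 2 (must start by hour 15, minus 1-hour gap → hour 14); job 4 (must start by hour 20). The earliest of those limits is hour 14, so job 1 must start by 14 − 7 = hour 7.

7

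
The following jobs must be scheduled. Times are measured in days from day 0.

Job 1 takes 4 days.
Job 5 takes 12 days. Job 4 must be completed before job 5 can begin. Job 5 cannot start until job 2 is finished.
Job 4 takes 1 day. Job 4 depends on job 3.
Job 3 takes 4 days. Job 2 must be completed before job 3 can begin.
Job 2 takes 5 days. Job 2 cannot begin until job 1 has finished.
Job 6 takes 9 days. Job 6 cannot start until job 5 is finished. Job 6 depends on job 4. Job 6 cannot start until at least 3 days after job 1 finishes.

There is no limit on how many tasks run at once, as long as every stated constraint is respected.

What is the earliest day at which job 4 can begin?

13

Job 1 has no prerequisites, so it starts at day 0 and finishes at day 4.
Job 2 cannot begin until job 1 (finishes day 4). It runs from day 4 to 4 + 5 = day 9.
Job 3 cannot begin until job 2 (finishes day 9). It runs from day 9 to 9 + 4 = day 13.
Job 4 waits on job 3 (finishes day 13), so the earliest it can start is day 13.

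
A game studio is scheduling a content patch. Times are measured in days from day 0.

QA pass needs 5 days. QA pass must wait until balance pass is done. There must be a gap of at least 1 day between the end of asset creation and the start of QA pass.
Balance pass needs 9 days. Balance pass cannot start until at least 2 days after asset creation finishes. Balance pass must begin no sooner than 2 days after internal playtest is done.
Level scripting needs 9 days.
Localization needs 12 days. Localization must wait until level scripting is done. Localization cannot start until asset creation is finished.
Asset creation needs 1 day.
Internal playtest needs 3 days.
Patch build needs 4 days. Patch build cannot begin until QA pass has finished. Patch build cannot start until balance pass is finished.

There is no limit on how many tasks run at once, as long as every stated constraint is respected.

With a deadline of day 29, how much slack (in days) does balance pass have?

6

Internal playtest has no prerequisites, so it starts at day 0 and finishes at day 3.
Nothing blocks asset creation, so it runs from day 0 to day 1.
Balance pass needs all of asset creation (finishes day 1, plus 2-day gap → day 3); internal playtest (finishes day 3, plus 2-day gap → day 5). That puts its earliest start at day 5; it finishes at 5 + 9 = day 14.

Working backward from the deadline:
To finish by day 29, patch build (duration 4) must start no later than day 25.
QA pass must finish before patch build (must start by day 25). With a 5-day duration, QA pass must start by 25 − 5 = day 20.
Balance pass feeds QA pass (must start by day 20); patch build (must start by day 25). Taking the minimum, balance pass must finish by day 20 and start by 20 − 9 = day 11.
So balance pass can start as early as day 5 and as late as day 11, giving 11 − 5 = 6 days of slack.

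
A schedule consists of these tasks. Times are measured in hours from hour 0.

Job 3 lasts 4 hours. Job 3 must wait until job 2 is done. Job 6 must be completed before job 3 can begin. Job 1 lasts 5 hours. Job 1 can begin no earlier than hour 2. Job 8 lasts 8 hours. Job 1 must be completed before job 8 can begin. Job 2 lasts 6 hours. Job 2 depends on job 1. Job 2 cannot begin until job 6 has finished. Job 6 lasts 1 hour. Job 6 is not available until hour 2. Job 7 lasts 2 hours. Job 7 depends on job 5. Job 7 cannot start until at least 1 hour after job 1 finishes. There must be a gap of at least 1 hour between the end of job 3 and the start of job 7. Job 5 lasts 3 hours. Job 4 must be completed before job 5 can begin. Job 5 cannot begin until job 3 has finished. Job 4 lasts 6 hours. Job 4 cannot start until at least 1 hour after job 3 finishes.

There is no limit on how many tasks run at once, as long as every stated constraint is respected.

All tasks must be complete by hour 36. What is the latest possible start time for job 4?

25

Job 7 must finish by hour 36; it takes 2 hours, so it must start by 36 − 2 = hour 34.
Job 5 has to be done before job 7 (must start by hour 34). That means finishing by hour 34, i.e. starting by 34 − 3 = hour 31.
Job 4 has to be done before job 5 (must start by hour 31). That means finishing by hour 31, i.e. starting by 31 − 6 = hour 25.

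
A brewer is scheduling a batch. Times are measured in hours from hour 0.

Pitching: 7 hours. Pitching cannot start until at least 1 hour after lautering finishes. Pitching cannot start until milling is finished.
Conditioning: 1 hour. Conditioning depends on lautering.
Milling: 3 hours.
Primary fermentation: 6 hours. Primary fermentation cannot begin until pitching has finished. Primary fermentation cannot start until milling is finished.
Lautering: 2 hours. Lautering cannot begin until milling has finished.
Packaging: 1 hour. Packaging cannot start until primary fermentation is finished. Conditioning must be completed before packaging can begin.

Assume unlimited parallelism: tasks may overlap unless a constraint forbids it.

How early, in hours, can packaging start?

Milling has no prerequisites, so it starts at hour 0 and finishes at hour 3.
Lautering waits on milling (finishes hour 3), so it starts at hour 3 and finishes at 3 + 2 = hour 5.
After lautering (finishes hour 5), conditioning can start at hour 5 and finishes at hour 6.
Pitching needs all of lautering (finishes hour 5, plus 1-hour gap → hour 6); milling (finishes hour 3). That puts its earliest start at hour 6; it finishes at 6 + 7 = hour 13.
For primary fermentation: pitching (finishes hour 13); milling (finishes hour 3). Taking the maximum gives a start of hour 13, and it finishes at 13 + 6 = hour 19.
Packaging waits on primary fermentation (finishes hour 19); conditioning (finishes hour 6). The latest of these is hour 19, which is the earliest packaging can start.

19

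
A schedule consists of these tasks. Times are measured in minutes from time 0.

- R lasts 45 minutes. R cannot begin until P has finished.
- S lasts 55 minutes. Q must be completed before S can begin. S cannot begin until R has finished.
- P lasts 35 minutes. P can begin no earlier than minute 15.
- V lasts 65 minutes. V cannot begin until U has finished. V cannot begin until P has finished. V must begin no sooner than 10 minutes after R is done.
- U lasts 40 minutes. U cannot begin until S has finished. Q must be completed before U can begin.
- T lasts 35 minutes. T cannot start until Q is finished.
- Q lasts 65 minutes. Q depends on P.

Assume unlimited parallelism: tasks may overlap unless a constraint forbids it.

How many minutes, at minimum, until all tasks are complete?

275

P cannot begin until its own release at minute 15. It runs from minute 15 to 15 + 35 = minute 50.
R waits on P (finishes minute 50), so it starts at minute 50 and finishes at 50 + 45 = minute 95.
Q cannot begin until P (finishes minute 50). It runs from minute 50 to 50 + 65 = minute 115.
T waits on Q (finishes minute 115), so it starts at minute 115 and finishes at 115 + 35 = minute 150.
S needs all of Q (finishes minute 115); R (finishes minute 95). That puts its earliest start at minute 115; it finishes at 115 + 55 = minute 170.
For U: S (finishes minute 170); Q (finishes minute 115). Taking the maximum gives a start of minute 170, and it finishes at 170 + 40 = minute 210.
V needs all of U (finishes minute 210); P (finishes minute 50); R (finishes minute 95, plus 10-minute gap → minute 105). That puts its earliest start at minute 210; it finishes at 210 + 65 = minute 275.
All tasks are finished once the last one completes. Finish times: P at 50, Q at 115, R at 95, S at 170, T at 150, U at 210, V at 275. The latest is minute 275.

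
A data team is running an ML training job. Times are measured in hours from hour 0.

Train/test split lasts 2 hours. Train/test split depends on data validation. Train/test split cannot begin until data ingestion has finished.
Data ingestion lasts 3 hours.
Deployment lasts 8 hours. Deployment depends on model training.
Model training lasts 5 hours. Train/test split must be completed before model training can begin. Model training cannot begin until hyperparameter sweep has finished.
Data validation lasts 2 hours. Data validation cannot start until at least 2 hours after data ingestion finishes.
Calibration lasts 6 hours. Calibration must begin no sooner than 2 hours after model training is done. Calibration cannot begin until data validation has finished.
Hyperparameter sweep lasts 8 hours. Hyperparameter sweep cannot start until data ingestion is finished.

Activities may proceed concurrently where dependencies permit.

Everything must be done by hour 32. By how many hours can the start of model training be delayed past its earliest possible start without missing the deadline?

8

Data ingestion can start immediately at hour 0; it finishes at hour 3.
After data ingestion (finishes hour 3), hyperparameter sweep can start at hour 3 and finishes at hour 11.
After data ingestion (finishes hour 3, plus 2-hour gap → hour 5), data validation can start at hour 5 and finishes at hour 7.
Train/test split needs all of data validation (finishes hour 7); data ingestion (finishes hour 3). That puts its earliest start at hour 7; it finishes at 7 + 2 = hour 9.
Model training needs all of train/test split (finishes hour 9); hyperparameter sweep (finishes hour 11). That puts its earliest start at hour 11; it finishes at 11 + 5 = hour 16.

Working backward from the deadline:
Nothing follows calibration; the deadline of hour 32 is its only limit. It must start by 32 − 6 = hour 26.
Deployment must finish by hour 32; it takes 8 hours, so it must start by 32 − 8 = hour 24.
For model training: calibration (must start by hour 26, minus 2-hour gap → hour 24); deployment (must start by hour 24). The most restrictive is hour 24; with a 5-hour duration, model training must start by hour 19.
So model training can start as early as hour 11 and as late as hour 19, giving 19 − 11 = 8 hours of slack.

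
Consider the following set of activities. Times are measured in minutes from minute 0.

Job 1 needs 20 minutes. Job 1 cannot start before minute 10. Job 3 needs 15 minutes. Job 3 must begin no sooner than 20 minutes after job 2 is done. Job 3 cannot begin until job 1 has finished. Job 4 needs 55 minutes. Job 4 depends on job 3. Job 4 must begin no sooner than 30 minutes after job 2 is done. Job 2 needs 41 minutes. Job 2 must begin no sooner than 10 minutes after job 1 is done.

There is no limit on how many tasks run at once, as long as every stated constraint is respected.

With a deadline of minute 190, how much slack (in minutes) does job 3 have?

19

After its own release at minute 10, job 1 can start at minute 10 and finishes at minute 30.
After job 1 (finishes minute 30, plus 10-minute gap → minute 40), job 2 can start at minute 40 and finishes at minute 81.
Job 3 needs all of job 2 (finishes minute 81, plus 20-minute gap → minute 101); job 1 (finishes minute 30). That puts its earliest start at minute 101; it finishes at 101 + 15 = minute 116.

Working backward from the deadline:
Job 4 has no dependents, so it just needs to finish by minute 190. Starting by 190 − 55 = minute 135 achieves that.
Since job 4 (must start by minute 135) depends on it, job 3 must finish by minute 135. Backing off its 15-minute duration gives a latest start of minute 120.
So job 3 can start as early as minute 101 and as late as minute 120, giving 120 − 101 = 19 minutes of slack.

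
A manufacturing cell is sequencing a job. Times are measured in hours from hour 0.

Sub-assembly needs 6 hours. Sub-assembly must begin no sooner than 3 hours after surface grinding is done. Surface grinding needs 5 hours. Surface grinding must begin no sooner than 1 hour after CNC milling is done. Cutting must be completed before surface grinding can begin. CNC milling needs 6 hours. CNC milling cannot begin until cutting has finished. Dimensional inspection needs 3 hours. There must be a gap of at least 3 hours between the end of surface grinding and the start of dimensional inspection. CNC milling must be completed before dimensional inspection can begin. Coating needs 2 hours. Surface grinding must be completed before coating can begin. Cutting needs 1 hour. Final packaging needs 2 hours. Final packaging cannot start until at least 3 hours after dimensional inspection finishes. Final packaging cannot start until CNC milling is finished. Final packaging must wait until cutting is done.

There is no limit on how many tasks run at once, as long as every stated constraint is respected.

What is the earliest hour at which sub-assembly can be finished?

22

Cutting has no prerequisites, so it starts at hour 0 and finishes at hour 1.
CNC milling waits on cutting (finishes hour 1), so it starts at hour 1 and finishes at 1 + 6 = hour 7.
Surface grinding cannot start until CNC milling (finishes hour 7, plus 1-hour gap → hour 8); cutting (finishes hour 1). The controlling bound is hour 8, so surface grinding finishes at 8 + 5 = hour 13.
Sub-assembly cannot begin until surface grinding (finishes hour 13, plus 3-hour gap → hour 16). It runs from hour 16 to 16 + 6 = hour 22.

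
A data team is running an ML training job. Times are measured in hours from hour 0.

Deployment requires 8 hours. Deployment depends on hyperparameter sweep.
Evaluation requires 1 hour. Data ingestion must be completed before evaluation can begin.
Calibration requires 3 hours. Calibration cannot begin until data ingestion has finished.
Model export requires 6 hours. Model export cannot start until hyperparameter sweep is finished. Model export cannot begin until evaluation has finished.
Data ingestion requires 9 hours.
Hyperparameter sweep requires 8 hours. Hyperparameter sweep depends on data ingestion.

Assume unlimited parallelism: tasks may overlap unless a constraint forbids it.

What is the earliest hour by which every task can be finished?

25

Data ingestion can start immediately at hour 0; it finishes at hour 9.
Calibration waits on data ingestion (finishes hour 9), so it starts at hour 9 and finishes at 9 + 3 = hour 12.
Evaluation cannot begin until data ingestion (finishes hour 9). It runs from hour 9 to 9 + 1 = hour 10.
Hyperparameter sweep cannot begin until data ingestion (finishes hour 9). It runs from hour 9 to 9 + 8 = hour 17.
Deployment cannot begin until hyperparameter sweep (finishes hour 17). It runs from hour 17 to 17 + 8 = hour 25.
For model export: hyperparameter sweep (finishes hour 17); evaluation (finishes hour 10). Taking the maximum gives a start of hour 17, and it finishes at 17 + 6 = hour 23.
All tasks are finished once the last one completes. Finish times: Data ingestion at 9, Hyperparameter sweep at 17, Evaluation at 10, Calibration at 12, Model export at 23, Deployment at 25. The latest is hour 25.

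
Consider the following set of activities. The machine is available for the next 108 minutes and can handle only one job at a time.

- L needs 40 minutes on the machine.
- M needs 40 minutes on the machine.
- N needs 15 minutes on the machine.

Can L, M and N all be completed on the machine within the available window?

Yes

Running back to back, the jobs need 40 + 40 + 15 = 95 minutes on the machine.
Since 95 ≤ 108, they fit within the window.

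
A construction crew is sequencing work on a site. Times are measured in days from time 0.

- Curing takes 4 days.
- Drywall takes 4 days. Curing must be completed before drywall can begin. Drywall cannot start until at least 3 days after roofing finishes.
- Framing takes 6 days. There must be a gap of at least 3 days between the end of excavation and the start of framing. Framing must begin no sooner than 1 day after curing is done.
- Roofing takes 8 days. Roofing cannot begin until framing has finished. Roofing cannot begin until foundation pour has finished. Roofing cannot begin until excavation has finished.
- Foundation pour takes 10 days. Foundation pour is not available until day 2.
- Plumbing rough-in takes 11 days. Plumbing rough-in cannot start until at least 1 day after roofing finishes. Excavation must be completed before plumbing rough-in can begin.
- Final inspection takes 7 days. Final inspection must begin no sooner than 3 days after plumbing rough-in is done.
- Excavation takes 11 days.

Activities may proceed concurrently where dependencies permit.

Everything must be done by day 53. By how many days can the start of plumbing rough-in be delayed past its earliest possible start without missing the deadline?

3

Curing has no prerequisites, so it starts at day 0 and finishes at day 4.
Foundation pour cannot begin until its own release at day 2. It runs from day 2 to 2 + 10 = day 12.
Excavation can start immediately at day 0; it finishes at day 11.
For framing: excavation (finishes day 11, plus 3-day gap → day 14); curing (finishes day 4, plus 1-day gap → day 5). Taking the maximum gives a start of day 14, and it finishes at 14 + 6 = day 20.
For roofing: framing (finishes day 20); foundation pour (finishes day 12); excavation (finishes day 11). Taking the maximum gives a start of day 20, and it finishes at 20 + 8 = day 28.
For plumbing rough-in: roofing (finishes day 28, plus 1-day gap → day 29); excavation (finishes day 11). Taking the maximum gives a start of day 29, and it finishes at 29 + 11 = day 40.

Working backward from the deadline:
Final inspection must finish by day 53; it takes 7 days, so it must start by 53 − 7 = day 46.
Plumbing rough-in has to be done before final inspection (must start by day 46, minus 3-day gap → day 43). That means finishing by day 43, i.e. starting by 43 − 11 = day 32.
So plumbing rough-in can start as early as day 29 and as late as day 32, giving 32 − 29 = 3 days of slack.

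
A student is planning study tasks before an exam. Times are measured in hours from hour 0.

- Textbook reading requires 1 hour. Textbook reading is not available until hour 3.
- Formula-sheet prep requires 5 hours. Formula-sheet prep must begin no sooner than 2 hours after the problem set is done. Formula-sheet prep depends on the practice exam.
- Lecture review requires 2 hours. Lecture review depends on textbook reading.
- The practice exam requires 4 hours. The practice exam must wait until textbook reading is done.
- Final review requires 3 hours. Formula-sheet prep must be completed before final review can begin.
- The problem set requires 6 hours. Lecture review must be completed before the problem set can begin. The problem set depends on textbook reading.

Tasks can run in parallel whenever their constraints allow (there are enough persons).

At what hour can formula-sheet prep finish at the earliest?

Textbook reading waits on its own release at hour 3, so it starts at hour 3 and finishes at 3 + 1 = hour 4.
After textbook reading (finishes hour 4), the practice exam can start at hour 4 and finishes at hour 8.
After textbook reading (finishes hour 4), lecture review can start at hour 4 and finishes at hour 6.
For the problem set: lecture review (finishes hour 6); textbook reading (finishes hour 4). Taking the maximum gives a start of hour 6, and it finishes at 6 + 6 = hour 12.
Formula-sheet prep needs all of the problem set (finishes hour 12, plus 2-hour gap → hour 14); the practice exam (finishes hour 8). That puts its earliest start at hour 14; it finishes at 14 + 5 = hour 19.

19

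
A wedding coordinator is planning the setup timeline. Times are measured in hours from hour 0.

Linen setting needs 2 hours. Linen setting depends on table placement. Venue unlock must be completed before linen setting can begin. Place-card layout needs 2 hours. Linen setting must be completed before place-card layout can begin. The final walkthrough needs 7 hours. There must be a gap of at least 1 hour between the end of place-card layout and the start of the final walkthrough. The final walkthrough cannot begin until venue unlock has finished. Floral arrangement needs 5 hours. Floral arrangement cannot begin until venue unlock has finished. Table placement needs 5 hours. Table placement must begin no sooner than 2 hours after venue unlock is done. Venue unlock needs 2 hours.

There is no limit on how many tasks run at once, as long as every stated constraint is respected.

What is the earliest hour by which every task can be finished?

Venue unlock can start immediately at hour 0; it finishes at hour 2.
After venue unlock (finishes hour 2), floral arrangement can start at hour 2 and finishes at hour 7.
Table placement cannot begin until venue unlock (finishes hour 2, plus 2-hour gap → hour 4). It runs from hour 4 to 4 + 5 = hour 9.
For linen setting: table placement (finishes hour 9); venue unlock (finishes hour 2). Taking the maximum gives a start of hour 9, and it finishes at 9 + 2 = hour 11.
Place-card layout waits on linen setting (finishes hour 11), so it starts at hour 11 and finishes at 11 + 2 = hour 13.
The final walkthrough cannot start until place-card layout (finishes hour 13, plus 1-hour gap → hour 14); venue unlock (finishes hour 2). The controlling bound is hour 14, so the final walkthrough finishes at 14 + 7 = hour 21.
All tasks are finished once the last one completes. Finish times: Venue unlock at 2, Table placement at 9, Linen setting at 11, Floral arrangement at 7, Place-card layout at 13, The final walkthrough at 21. The latest is hour 21.

21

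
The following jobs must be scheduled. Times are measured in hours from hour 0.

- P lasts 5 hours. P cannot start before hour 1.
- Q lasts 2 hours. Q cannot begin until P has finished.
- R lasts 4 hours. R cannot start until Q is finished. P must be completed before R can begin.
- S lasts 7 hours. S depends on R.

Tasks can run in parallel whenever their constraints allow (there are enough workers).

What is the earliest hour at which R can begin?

P cannot begin until its own release at hour 1. It runs from hour 1 to 1 + 5 = hour 6.
Q waits on P (finishes hour 6), so it starts at hour 6 and finishes at 6 + 2 = hour 8.
R waits on Q (finishes hour 8); P (finishes hour 6). The latest of these is hour 8, which is the earliest R can start.

8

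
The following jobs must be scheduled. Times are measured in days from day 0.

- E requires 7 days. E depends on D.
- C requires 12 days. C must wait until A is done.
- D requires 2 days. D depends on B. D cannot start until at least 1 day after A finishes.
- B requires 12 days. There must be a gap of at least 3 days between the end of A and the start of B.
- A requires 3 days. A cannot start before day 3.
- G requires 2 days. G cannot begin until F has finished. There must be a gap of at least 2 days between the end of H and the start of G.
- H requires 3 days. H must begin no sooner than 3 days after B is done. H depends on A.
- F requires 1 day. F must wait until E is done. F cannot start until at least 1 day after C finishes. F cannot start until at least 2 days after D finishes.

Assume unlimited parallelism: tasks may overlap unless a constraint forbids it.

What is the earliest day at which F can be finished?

After its own release at day 3, A can start at day 3 and finishes at day 6.
After A (finishes day 6), C can start at day 6 and finishes at day 18.
After A (finishes day 6, plus 3-day gap → day 9), B can start at day 9 and finishes at day 21.
For D: B (finishes day 21); A (finishes day 6, plus 1-day gap → day 7). Taking the maximum gives a start of day 21, and it finishes at 21 + 2 = day 23.
After D (finishes day 23), E can start at day 23 and finishes at day 30.
F cannot start until E (finishes day 30); C (finishes day 18, plus 1-day gap → day 19); D (finishes day 23, plus 2-day gap → day 25). The controlling bound is day 30, so F finishes at 30 + 1 = day 31.

31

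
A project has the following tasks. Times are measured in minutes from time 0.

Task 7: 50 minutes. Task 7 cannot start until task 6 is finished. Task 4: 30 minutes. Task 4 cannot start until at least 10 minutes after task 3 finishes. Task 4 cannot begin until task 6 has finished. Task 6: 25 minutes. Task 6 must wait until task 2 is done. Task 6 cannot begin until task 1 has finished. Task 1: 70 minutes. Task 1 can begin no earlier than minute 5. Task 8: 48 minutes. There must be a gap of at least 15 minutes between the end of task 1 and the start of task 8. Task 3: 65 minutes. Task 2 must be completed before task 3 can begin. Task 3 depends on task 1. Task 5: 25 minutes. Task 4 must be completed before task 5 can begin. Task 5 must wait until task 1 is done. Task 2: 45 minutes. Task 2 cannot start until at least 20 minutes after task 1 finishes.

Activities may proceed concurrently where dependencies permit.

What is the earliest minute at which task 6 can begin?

140

After its own release at minute 5, task 1 can start at minute 5 and finishes at minute 75.
After task 1 (finishes minute 75, plus 20-minute gap → minute 95), task 2 can start at minute 95 and finishes at minute 140.
Task 6 waits on task 2 (finishes minute 140); task 1 (finishes minute 75). The latest of these is minute 140, which is the earliest task 6 can start.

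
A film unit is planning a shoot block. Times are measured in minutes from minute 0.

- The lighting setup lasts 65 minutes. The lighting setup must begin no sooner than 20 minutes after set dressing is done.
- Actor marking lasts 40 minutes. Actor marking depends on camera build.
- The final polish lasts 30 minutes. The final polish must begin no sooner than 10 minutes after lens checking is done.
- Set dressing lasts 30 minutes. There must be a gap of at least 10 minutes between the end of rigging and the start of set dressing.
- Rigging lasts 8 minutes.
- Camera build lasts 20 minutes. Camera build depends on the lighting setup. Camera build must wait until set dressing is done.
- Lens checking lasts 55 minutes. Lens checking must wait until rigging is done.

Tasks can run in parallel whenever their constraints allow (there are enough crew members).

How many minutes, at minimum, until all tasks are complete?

Rigging can start immediately at minute 0; it finishes at minute 8.
After rigging (finishes minute 8), lens checking can start at minute 8 and finishes at minute 63.
The final polish waits on lens checking (finishes minute 63, plus 10-minute gap → minute 73), so it starts at minute 73 and finishes at 73 + 30 = minute 103.
Set dressing cannot begin until rigging (finishes minute 8, plus 10-minute gap → minute 18). It runs from minute 18 to 18 + 30 = minute 48.
After set dressing (finishes minute 48, plus 20-minute gap → minute 68), the lighting setup can start at minute 68 and finishes at minute 133.
Camera build needs all of the lighting setup (finishes minute 133); set dressing (finishes minute 48). That puts its earliest start at minute 133; it finishes at 133 + 20 = minute 153.
Actor marking cannot begin until camera build (finishes minute 153). It runs from minute 153 to 153 + 40 = minute 193.
All tasks are finished once the last one completes. Finish times: Rigging at 8, Set dressing at 48, The lighting setup at 133, Camera build at 153, Lens checking at 63, Actor marking at 193, The final polish at 103. The latest is minute 193.

193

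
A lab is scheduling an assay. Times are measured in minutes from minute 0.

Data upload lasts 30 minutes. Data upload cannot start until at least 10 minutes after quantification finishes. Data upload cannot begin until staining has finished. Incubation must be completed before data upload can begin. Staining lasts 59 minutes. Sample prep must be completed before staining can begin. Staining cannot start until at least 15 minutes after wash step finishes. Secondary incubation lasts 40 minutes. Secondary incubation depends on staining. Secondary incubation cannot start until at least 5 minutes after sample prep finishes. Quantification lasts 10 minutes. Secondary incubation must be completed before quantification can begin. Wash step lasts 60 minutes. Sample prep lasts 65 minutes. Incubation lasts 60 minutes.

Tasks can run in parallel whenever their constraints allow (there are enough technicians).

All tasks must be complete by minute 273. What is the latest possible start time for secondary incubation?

183

Data upload must finish by minute 273; it takes 30 minutes, so it must start by 273 − 30 = minute 243.
Quantification must finish before data upload (must start by minute 243, minus 10-minute gap → minute 233). With a 10-minute duration, quantification must start by 233 − 10 = minute 223.
Secondary incubation must finish before quantification (must start by minute 223). With a 40-minute duration, secondary incubation must start by 223 − 40 = minute 183.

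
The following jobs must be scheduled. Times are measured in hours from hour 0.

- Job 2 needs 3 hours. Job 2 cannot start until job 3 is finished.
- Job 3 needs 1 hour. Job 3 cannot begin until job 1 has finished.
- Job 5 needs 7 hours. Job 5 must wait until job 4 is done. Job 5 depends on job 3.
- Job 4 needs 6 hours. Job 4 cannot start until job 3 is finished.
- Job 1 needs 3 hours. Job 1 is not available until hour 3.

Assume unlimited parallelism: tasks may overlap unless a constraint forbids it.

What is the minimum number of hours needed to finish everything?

Job 1 waits on its own release at hour 3, so it starts at hour 3 and finishes at 3 + 3 = hour 6.
After job 1 (finishes hour 6), job 3 can start at hour 6 and finishes at hour 7.
Job 4 waits on job 3 (finishes hour 7), so it starts at hour 7 and finishes at 7 + 6 = hour 13.
Job 5 cannot start until job 4 (finishes hour 13); job 3 (finishes hour 7). The controlling bound is hour 13, so job 5 finishes at 13 + 7 = hour 20.
Job 2 waits on job 3 (finishes hour 7), so it starts at hour 7 and finishes at 7 + 3 = hour 10.
All tasks are finished once the last one completes. Finish times: Job 1 at 6, Job 2 at 10, Job 3 at 7, Job 4 at 13, Job 5 at 20. The latest is hour 20.

20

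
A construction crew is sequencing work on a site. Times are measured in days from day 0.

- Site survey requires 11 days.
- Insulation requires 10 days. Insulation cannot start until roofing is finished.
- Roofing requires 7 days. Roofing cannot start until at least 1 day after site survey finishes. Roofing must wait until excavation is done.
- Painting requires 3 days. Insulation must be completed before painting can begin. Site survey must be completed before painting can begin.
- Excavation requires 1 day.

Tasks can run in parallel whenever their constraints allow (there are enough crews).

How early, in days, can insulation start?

19

Nothing blocks excavation, so it runs from day 0 to day 1.
Nothing blocks site survey, so it runs from day 0 to day 11.
For roofing: site survey (finishes day 11, plus 1-day gap → day 12); excavation (finishes day 1). Taking the maximum gives a start of day 12, and it finishes at 12 + 7 = day 19.
Insulation waits on roofing (finishes day 19), so the earliest it can start is day 19.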